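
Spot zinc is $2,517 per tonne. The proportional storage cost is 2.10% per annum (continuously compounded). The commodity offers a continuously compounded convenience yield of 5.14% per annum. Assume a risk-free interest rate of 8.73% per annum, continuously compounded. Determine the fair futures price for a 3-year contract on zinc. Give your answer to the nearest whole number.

$2,986 per tonne

Net carry = r + u − y = 0.0873 + 0.0210 − 0.0514 = 0.0569
F = S·e^((r+u−y)T) = 2517 · e^(0.0569 × 3) = 2517 · e^0.170700
= 2517 × 1.186135 = $2,986 per tonne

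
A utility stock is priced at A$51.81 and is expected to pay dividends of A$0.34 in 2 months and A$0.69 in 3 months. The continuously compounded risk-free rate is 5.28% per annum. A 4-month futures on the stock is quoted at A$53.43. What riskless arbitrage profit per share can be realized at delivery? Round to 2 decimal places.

A$1.74 per share

PV(dividends) I = 0.34·e^(−0.0528·2/12) + 0.69·e^(−0.0528·3/12) = 1.0180
Fair futures F* = (S − I)·e^(rT) = (51.81 − 1.0180)·e^0.017600 = 50.7920 × 1.017756 = 51.6939
Market A$53.43 > fair 51.6939: forward overpriced → cash-and-carry (borrow at r, buy the stock and collect the dividends, short the forward).
Profit at T = |F_mkt − F*| = |53.43 − 51.6939| = A$1.74 per share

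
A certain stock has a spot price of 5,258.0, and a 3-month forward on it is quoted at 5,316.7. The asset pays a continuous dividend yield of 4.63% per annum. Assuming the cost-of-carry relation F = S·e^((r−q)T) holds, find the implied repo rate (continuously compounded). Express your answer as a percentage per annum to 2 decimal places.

9.07%

From F = S·e^((r−q)T): (r − q) = ln(F/S)/T
ln(5316.7/5258.0) = ln(1.011164) = 0.011102
(r − q) = 0.011102 / (3/12) = 0.044408
r = ln(F/S)/T + q = 0.044408 + 0.0463 = 0.090708
r = 9.07%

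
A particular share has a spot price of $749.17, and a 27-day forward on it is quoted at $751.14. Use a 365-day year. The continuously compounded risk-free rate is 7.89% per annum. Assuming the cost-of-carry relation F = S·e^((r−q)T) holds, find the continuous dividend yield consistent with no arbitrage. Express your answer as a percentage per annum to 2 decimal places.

From F = S·e^((r−q)T): (r − q) = ln(F/S)/T
ln(751.14/749.17) = ln(1.002630) = 0.002627
(r − q) = 0.002627 / (27/365) = 0.035513
q = r − ln(F/S)/T = 0.0789 − 0.035513 = 0.043387
q = 4.34%

4.34%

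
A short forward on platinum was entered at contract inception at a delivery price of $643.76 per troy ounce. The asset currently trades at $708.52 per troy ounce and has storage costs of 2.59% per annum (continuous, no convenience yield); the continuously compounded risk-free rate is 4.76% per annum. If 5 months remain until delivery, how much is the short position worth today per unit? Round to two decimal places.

Current fair forward for the remaining 5 months: F = S·e^((r + u)·T), (r + u) = 0.0476 + 0.0259 = 0.0735
F = 708.52 · e^(0.0735 × 5/12) = 708.52 × 1.031099 = 730.5543
Value of long forward = (F − K)·e^(−rT) = (730.5543 − 643.76) · e^(−0.0476·5/12)
= 86.7943 × 0.980362 = 85.09
Short position value = −(long value) = -$85.09

-$85.09 per troy ounce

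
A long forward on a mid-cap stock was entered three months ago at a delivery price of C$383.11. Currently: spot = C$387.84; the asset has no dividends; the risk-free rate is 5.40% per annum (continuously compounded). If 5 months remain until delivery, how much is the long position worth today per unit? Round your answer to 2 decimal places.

Current fair forward for the remaining 5 months: F = S·e^(r·T), r = 0.0540
F = 387.84 · e^(0.0540 × 5/12) = 387.84 × 1.022755 = 396.6653
Value of long forward = (F − K)·e^(−rT) = (396.6653 − 383.11) · e^(−0.0540·5/12)
= 13.5553 × 0.977751 = 13.25

C$13.25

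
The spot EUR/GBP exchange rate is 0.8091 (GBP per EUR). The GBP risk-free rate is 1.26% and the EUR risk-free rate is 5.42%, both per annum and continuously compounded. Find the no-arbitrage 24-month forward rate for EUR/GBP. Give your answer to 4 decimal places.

0.7445

F = S·e^((r_GBP − r_EUR)T) = 0.8091 · e^((0.0126 − 0.0542) × 24/12)
= 0.8091 · e^-0.083200 = 0.8091 × 0.920167
F = 0.7445 GBP per EUR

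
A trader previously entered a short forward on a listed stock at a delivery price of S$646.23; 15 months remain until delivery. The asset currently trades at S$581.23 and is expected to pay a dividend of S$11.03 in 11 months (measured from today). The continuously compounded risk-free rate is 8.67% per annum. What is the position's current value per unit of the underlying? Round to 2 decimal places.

S$8.81

PV(remaining dividends) I = 11.03·e^(−0.0867·11/12) = 10.1873
Current forward F = (S − I)·e^(rT) = (581.23 − 10.1873)·e^(0.0867·15/12) = 571.0427 × 1.114466 = 636.4077
Value (long) = (F − K)·e^(−rT) = (636.4077 − 646.23) × 0.897291 = -8.8135
Short position value = −(long value) = S$8.81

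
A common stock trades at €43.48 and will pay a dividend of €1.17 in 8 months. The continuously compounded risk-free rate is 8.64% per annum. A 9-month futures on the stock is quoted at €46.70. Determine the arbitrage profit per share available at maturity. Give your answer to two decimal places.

€1.49 per share

PV(dividends) I = 1.17·e^(−0.0864·8/12) = 1.1045
Fair futures F* = (S − I)·e^(rT) = (43.48 − 1.1045)·e^0.064800 = 42.3755 × 1.066946 = 45.2124
Market €46.70 > fair 45.2124: forward overpriced → cash-and-carry (borrow at r, buy the stock and collect the dividends, short the forward).
Profit at T = |F_mkt − F*| = |46.70 − 45.2124| = €1.49 per share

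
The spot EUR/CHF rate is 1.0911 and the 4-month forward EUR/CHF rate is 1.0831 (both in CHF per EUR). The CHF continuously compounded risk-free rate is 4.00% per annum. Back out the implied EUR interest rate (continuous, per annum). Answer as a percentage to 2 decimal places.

F = S·e^((r_CHF − r_EUR)T) ⇒ r_EUR = r_CHF − ln(F/S)/T
ln(1.0831/1.0911) = -0.007359; /(4/12) = -0.022077
r_EUR = 0.0400 + 0.022077 = 0.062077
r_EUR = 6.21%

6.21%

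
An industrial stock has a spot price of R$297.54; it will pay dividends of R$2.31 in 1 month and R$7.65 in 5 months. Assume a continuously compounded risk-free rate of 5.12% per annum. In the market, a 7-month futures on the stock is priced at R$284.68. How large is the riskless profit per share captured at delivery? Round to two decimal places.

R$11.80 per share

PV(dividends) I = 2.31·e^(−0.0512·1/12) + 7.65·e^(−0.0512·5/12) = 9.7887
Fair futures F* = (S − I)·e^(rT) = (297.54 − 9.7887)·e^0.029867 = 287.7513 × 1.030317 = 296.4751
Market R$284.68 < fair 296.4751: forward underpriced → reverse cash-and-carry (short the stock, invest proceeds at r, pay the dividends, go long the forward).
Profit at T = |F_mkt − F*| = |284.68 − 296.4751| = R$11.80 per share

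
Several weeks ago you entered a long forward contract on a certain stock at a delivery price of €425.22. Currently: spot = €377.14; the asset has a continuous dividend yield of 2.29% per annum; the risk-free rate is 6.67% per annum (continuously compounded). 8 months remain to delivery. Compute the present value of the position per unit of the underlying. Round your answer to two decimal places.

-€35.30

Current fair forward for the remaining 8 months: F = S·e^((r − q)·T), (r − q) = 0.0667 − 0.0229 = 0.0438
F = 377.14 · e^(0.0438 × 8/12) = 377.14 × 1.029630 = 388.3147
Value of long forward = (F − K)·e^(−rT) = (388.3147 − 425.22) · e^(−0.0667·8/12)
= -36.9053 × 0.956507 = -35.30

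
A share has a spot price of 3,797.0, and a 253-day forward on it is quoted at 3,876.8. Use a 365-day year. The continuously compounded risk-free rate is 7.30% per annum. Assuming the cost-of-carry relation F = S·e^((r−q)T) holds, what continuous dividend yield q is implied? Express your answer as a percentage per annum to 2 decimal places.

4.30%

From F = S·e^((r−q)T): (r − q) = ln(F/S)/T
ln(3876.8/3797.0) = ln(1.021017) = 0.020799
(r − q) = 0.020799 / (253/365) = 0.030006
q = r − ln(F/S)/T = 0.0730 − 0.030006 = 0.042994
q = 4.30%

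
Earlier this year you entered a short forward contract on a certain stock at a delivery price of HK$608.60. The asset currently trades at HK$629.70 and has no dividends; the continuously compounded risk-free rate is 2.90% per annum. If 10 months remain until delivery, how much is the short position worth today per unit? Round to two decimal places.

Current fair forward for the remaining 10 months: F = S·e^(r·T), r = 0.0290
F = 629.70 · e^(0.0290 × 10/12) = 629.70 × 1.024461 = 645.1031
Value of long forward = (F − K)·e^(−rT) = (645.1031 − 608.60) · e^(−0.0290·10/12)
= 36.5031 × 0.976123 = 35.63
Short position value = −(long value) = -HK$35.63

-HK$35.63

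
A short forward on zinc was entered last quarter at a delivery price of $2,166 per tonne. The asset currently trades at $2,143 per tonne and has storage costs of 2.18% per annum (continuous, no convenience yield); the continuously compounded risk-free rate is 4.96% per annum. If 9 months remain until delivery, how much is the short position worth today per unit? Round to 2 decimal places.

-$91.42 per tonne

Current fair forward for the remaining 9 months: F = S·e^((r + u)·T), (r + u) = 0.0496 + 0.0218 = 0.0714
F = 2143 · e^(0.0714 × 9/12) = 2143 × 1.05500974 = 2260.8859
Value of long forward = (F − K)·e^(−rT) = (2260.8859 − 2166) · e^(−0.0496·9/12)
= 94.8859 × 0.96348342 = 91.42
Short position value = −(long value) = -$91.42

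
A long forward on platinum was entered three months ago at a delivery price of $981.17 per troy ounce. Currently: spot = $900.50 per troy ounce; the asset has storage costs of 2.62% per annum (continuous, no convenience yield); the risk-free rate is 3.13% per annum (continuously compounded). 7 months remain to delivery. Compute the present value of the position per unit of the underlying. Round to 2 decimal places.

-$49.05 per troy ounce

Current fair forward for the remaining 7 months: F = S·e^((r + u)·T), (r + u) = 0.0313 + 0.0262 = 0.0575
F = 900.50 · e^(0.0575 × 7/12) = 900.50 × 1.034111 = 931.2170
Value of long forward = (F − K)·e^(−rT) = (931.2170 − 981.17) · e^(−0.0313·7/12)
= -49.9530 × 0.981907 = -49.05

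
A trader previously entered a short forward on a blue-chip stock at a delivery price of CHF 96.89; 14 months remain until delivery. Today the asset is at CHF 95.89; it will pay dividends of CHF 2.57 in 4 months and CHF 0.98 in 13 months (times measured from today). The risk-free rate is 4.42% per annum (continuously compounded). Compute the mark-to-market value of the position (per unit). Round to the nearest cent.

-CHF 0.40

PV(remaining dividends) I = 2.57·e^(−0.0442·4/12) + 0.98·e^(−0.0442·13/12) = 3.4666
Current forward F = (S − I)·e^(rT) = (95.89 − 3.4666)·e^(0.0442·14/12) = 92.4234 × 1.052919 = 97.3144
Value (long) = (F − K)·e^(−rT) = (97.3144 − 96.89) × 0.949740 = 0.4031
Short position value = −(long value) = -CHF 0.40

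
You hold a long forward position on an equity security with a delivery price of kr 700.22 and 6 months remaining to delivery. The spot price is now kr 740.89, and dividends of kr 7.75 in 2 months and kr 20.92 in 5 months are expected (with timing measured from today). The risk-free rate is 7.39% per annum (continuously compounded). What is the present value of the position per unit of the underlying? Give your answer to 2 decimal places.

PV(remaining dividends) I = 7.75·e^(−0.0739·2/12) + 20.92·e^(−0.0739·5/12) = 27.9408
Current forward F = (S − I)·e^(rT) = (740.89 − 27.9408)·e^(0.0739·6/12) = 712.9492 × 1.037641 = 739.7853
Value (long) = (F − K)·e^(−rT) = (739.7853 − 700.22) × 0.963724 = 38.1300
Value = kr 38.13

kr 38.13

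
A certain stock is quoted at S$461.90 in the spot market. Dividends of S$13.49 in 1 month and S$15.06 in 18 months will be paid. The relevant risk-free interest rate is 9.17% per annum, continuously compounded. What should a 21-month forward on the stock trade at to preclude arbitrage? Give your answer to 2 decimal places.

S$511.18

PV(dividends) I = 13.49·e^(−0.0917·1/12) + 15.06·e^(−0.0917·18/12)
I = 13.3873 + 13.1247 = 26.5120
F = (S − I)·e^(rT) = (461.90 − 26.5120) · e^(0.0917·21/12)
= 435.3880 · e^0.160475 = 435.3880 × 1.174068 = S$511.18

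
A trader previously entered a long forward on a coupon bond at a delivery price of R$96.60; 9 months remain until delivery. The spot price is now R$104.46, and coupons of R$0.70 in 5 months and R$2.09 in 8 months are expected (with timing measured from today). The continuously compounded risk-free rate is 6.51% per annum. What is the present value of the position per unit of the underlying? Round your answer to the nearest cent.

PV(remaining coupons) I = 0.70·e^(−0.0651·5/12) + 2.09·e^(−0.0651·8/12) = 2.6825
Current forward F = (S − I)·e^(rT) = (104.46 − 2.6825)·e^(0.0651·9/12) = 101.7775 × 1.050037 = 106.8701
Value (long) = (F − K)·e^(−rT) = (106.8701 − 96.60) × 0.952348 = 9.7807
Value = R$9.78

R$9.78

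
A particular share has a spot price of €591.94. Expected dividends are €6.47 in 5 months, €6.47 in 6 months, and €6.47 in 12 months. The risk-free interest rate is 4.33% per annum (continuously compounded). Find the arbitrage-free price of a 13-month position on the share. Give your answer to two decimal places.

€600.58

PV(dividends) I = 6.47·e^(−0.0433·5/12) + 6.47·e^(−0.0433·6/12) + 6.47·e^(−0.0433·12/12)
I = 6.3543 + 6.3314 + 6.1958 = 18.8815
F = (S − I)·e^(rT) = (591.94 − 18.8815) · e^(0.0433·13/12)
= 573.0585 · e^0.046908 = 573.0585 × 1.048026 = €600.58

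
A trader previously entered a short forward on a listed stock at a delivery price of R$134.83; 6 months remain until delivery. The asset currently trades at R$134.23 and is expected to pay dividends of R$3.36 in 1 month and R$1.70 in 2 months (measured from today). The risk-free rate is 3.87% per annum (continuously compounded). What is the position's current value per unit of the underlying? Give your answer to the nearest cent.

PV(remaining dividends) I = 3.36·e^(−0.0387·1/12) + 1.70·e^(−0.0387·2/12) = 5.0383
Current forward F = (S − I)·e^(rT) = (134.23 − 5.0383)·e^(0.0387·6/12) = 129.1917 × 1.019538 = 131.7158
Value (long) = (F − K)·e^(−rT) = (131.7158 − 134.83) × 0.980836 = -3.0545
Short position value = −(long value) = R$3.05

R$3.05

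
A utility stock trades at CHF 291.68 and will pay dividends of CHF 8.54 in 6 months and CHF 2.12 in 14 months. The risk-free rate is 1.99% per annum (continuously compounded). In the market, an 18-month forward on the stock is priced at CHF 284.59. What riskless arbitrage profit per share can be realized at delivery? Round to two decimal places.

PV(dividends) I = 8.54·e^(−0.0199·6/12) + 2.12·e^(−0.0199·14/12) = 10.5268
Fair forward F* = (S − I)·e^(rT) = (291.68 − 10.5268)·e^0.029850 = 281.1532 × 1.030300 = 289.6721
Market CHF 284.59 < fair 289.6721: forward underpriced → reverse cash-and-carry (short the stock, invest proceeds at r, pay the dividends, go long the forward).
Profit at T = |F_mkt − F*| = |284.59 − 289.6721| = CHF 5.08 per share

CHF 5.08 per share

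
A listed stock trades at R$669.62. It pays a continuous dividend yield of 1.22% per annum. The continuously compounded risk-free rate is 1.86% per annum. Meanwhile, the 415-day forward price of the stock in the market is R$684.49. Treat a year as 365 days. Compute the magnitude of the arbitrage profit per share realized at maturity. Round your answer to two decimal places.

Fair forward: F* = S·e^(carry·T), with carry = (r − q) = 0.0186 − 0.0122 = 0.0064
F* = 669.62 · e^(0.0064 × 415/365) = 669.62 · e^0.007277 = 669.62 × 1.007304 = R$674.5109
Market R$684.49 > fair R$674.5109: forward overpriced → cash-and-carry (buy spot, short the forward).
At maturity, profit = |F_mkt − F*| = |684.49 − 674.5109| = R$9.98 per share

R$9.98 per share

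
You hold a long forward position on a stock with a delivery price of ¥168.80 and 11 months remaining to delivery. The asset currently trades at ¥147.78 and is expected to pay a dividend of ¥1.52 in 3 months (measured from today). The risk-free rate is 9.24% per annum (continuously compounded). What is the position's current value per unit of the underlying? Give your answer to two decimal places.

PV(remaining dividends) I = 1.52·e^(−0.0924·3/12) = 1.4853
Current forward F = (S − I)·e^(rT) = (147.78 − 1.4853)·e^(0.0924·11/12) = 146.2947 × 1.088391 = 159.2258
Value (long) = (F − K)·e^(−rT) = (159.2258 − 168.80) × 0.918788 = -8.7967
Value = -¥8.80

-¥8.80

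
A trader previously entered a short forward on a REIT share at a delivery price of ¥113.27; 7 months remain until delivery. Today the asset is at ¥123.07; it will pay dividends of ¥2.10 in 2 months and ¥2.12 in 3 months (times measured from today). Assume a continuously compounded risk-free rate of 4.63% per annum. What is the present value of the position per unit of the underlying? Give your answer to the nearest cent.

PV(remaining dividends) I = 2.10·e^(−0.0463·2/12) + 2.12·e^(−0.0463·3/12) = 4.1795
Current forward F = (S − I)·e^(rT) = (123.07 − 4.1795)·e^(0.0463·7/12) = 118.8905 × 1.027376 = 122.1452
Value (long) = (F − K)·e^(−rT) = (122.1452 − 113.27) × 0.973353 = 8.6387
Short position value = −(long value) = -¥8.64

-¥8.64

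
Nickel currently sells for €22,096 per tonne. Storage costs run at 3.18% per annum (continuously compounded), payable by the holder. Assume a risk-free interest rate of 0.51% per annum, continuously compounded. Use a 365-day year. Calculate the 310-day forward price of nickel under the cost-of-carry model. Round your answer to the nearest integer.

€22,799 per tonne

Net carry = r + u − y = 0.0051 + 0.0318 − 0.0000 = 0.0369
F = S·e^((r+u−y)T) = 22096 · e^(0.0369 × 310/365) = 22096 · e^0.031340
= 22096 × 1.031836 = €22,799 per tonne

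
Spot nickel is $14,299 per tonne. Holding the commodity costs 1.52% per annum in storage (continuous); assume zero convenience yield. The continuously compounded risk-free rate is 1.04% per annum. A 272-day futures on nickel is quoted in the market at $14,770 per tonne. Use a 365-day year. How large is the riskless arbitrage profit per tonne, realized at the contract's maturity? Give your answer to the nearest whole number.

Fair futures: F* = S·e^(carry·T), with carry = (r + u) = 0.0104 + 0.0152 = 0.0256
F* = 14299 · e^(0.0256 × 272/365) = 14299 · e^0.019077 = 14299 × 1.019260 = $14574.3987
Market $14770 > fair $14574.3987: forward overpriced → cash-and-carry (buy spot, short the forward).
At maturity, profit = |F_mkt − F*| = |14770 − 14574.3987| = $196 per tonne

$196 per tonne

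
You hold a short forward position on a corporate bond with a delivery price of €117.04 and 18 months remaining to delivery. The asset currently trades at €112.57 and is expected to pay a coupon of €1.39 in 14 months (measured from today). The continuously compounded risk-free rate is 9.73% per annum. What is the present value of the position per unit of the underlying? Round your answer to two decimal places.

-€10.18

PV(remaining coupons) I = 1.39·e^(−0.0973·14/12) = 1.2408
Current forward F = (S − I)·e^(rT) = (112.57 − 1.2408)·e^(0.0973·18/12) = 111.3292 × 1.157138 = 128.8232
Value (long) = (F − K)·e^(−rT) = (128.8232 − 117.04) × 0.864201 = 10.1831
Short position value = −(long value) = -€10.18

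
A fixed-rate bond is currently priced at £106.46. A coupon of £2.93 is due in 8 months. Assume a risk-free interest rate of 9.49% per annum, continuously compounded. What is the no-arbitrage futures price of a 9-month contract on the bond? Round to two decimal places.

PV(coupons) I = 2.93·e^(−0.0949·8/12)
I = 2.7504
F = (S − I)·e^(rT) = (106.46 − 2.7504) · e^(0.0949·9/12)
= 103.7096 · e^0.071175 = 103.7096 × 1.073769 = £111.36

£111.36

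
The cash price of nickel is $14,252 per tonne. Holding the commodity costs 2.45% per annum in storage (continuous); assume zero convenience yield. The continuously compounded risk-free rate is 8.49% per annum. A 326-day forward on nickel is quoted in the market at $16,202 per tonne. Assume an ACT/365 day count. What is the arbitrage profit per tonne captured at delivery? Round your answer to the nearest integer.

$487 per tonne

Fair forward: F* = S·e^(carry·T), with carry = (r + u) = 0.0849 + 0.0245 = 0.1094
F* = 14252 · e^(0.1094 × 326/365) = 14252 · e^0.097711 = 14252 × 1.102644 = $15714.8823
Market $16202 > fair $15714.8823: forward overpriced → cash-and-carry (buy spot, short the forward).
At maturity, profit = |F_mkt − F*| = |16202 − 15714.8823| = $487 per tonne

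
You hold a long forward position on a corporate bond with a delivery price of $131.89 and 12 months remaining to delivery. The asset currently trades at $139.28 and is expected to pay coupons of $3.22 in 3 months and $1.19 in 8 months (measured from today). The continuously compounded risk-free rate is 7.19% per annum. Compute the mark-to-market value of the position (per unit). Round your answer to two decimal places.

$12.24

PV(remaining coupons) I = 3.22·e^(−0.0719·3/12) + 1.19·e^(−0.0719·8/12) = 4.2969
Current forward F = (S − I)·e^(rT) = (139.28 − 4.2969)·e^(0.0719·12/12) = 134.9831 × 1.074548 = 145.0458
Value (long) = (F − K)·e^(−rT) = (145.0458 − 131.89) × 0.930624 = 12.2431
Value = $12.24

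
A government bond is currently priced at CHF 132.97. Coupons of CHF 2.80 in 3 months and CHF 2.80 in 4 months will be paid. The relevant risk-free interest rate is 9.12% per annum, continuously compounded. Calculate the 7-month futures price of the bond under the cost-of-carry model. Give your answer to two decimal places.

PV(coupons) I = 2.80·e^(−0.0912·3/12) + 2.80·e^(−0.0912·4/12)
I = 2.7369 + 2.7162 = 5.4531
F = (S − I)·e^(rT) = (132.97 − 5.4531) · e^(0.0912·7/12)
= 127.5169 · e^0.053200 = 127.5169 × 1.054641 = CHF 134.48

CHF 134.48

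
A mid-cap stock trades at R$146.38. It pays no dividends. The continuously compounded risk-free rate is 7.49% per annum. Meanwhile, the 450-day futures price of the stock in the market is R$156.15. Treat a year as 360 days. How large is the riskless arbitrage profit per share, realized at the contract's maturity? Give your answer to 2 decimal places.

R$4.60 per share

Fair futures: F* = S·e^(carry·T), with carry = r = 0.0749
F* = 146.38 · e^(0.0749 × 450/360) = 146.38 · e^0.093625 = 146.38 × 1.098148 = R$160.7469
Market R$156.15 < fair R$160.7469: forward underpriced → reverse cash-and-carry (short spot, go long the forward).
At maturity, profit = |F_mkt − F*| = |156.15 − 160.7469| = R$4.60 per share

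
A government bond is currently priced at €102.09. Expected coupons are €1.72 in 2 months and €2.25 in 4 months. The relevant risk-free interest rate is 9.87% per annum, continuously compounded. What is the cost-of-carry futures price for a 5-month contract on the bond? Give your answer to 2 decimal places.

PV(coupons) I = 1.72·e^(−0.0987·2/12) + 2.25·e^(−0.0987·4/12)
I = 1.6919 + 2.1772 = 3.8691
F = (S − I)·e^(rT) = (102.09 − 3.8691) · e^(0.0987·5/12)
= 98.2209 · e^0.041125 = 98.2209 × 1.041982 = €102.34

€102.34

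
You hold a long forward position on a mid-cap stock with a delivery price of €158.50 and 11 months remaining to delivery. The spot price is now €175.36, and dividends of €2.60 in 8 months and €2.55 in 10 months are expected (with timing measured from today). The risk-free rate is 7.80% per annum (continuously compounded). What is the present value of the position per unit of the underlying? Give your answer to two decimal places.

€22.94

PV(remaining dividends) I = 2.60·e^(−0.0780·8/12) + 2.55·e^(−0.0780·10/12) = 4.8578
Current forward F = (S − I)·e^(rT) = (175.36 − 4.8578)·e^(0.0780·11/12) = 170.5022 × 1.074118 = 183.1395
Value (long) = (F − K)·e^(−rT) = (183.1395 − 158.50) × 0.930996 = 22.9393
Value = €22.94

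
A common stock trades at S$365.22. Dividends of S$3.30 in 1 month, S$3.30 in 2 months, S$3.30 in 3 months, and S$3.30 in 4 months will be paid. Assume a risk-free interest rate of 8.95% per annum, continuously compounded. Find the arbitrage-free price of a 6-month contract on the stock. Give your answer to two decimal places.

PV(dividends) I = 3.30·e^(−0.0895·1/12) + 3.30·e^(−0.0895·2/12) + 3.30·e^(−0.0895·3/12) + 3.30·e^(−0.0895·4/12)
I = 3.2755 + 3.2511 + 3.2270 + 3.2030 = 12.9566
F = (S − I)·e^(rT) = (365.22 − 12.9566) · e^(0.0895·6/12)
= 352.2634 · e^0.044750 = 352.2634 × 1.045766 = S$368.39

S$368.39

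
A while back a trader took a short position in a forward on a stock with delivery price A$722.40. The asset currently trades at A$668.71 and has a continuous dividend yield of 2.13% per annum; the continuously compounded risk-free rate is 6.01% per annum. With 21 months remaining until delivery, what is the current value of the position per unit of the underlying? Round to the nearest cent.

A$6.04

Current fair forward for the remaining 21 months: F = S·e^((r − q)·T), (r − q) = 0.0601 − 0.0213 = 0.0388
F = 668.71 · e^(0.0388 × 21/12) = 668.71 × 1.070258 = 715.6922
Value of long forward = (F − K)·e^(−rT) = (715.6922 − 722.40) · e^(−0.0601·21/12)
= -6.7078 × 0.900167 = -6.04
Short position value = −(long value) = A$6.04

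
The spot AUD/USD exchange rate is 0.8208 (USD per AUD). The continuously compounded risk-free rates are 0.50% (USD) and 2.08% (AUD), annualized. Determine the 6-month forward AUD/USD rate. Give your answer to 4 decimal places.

0.8143

F = S·e^((r_USD − r_AUD)T) = 0.8208 · e^((0.0050 − 0.0208) × 6/12)
= 0.8208 · e^-0.007900 = 0.8208 × 0.992131
F = 0.8143 USD per AUD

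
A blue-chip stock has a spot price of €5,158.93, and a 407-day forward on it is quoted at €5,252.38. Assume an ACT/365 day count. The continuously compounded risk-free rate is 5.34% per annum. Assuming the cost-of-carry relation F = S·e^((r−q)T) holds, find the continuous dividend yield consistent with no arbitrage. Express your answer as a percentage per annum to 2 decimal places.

3.73%

From F = S·e^((r−q)T): (r − q) = ln(F/S)/T
ln(5252.38/5158.93) = ln(1.018114) = 0.017952
(r − q) = 0.017952 / (407/365) = 0.016099
q = r − ln(F/S)/T = 0.0534 − 0.016099 = 0.037301
q = 3.73%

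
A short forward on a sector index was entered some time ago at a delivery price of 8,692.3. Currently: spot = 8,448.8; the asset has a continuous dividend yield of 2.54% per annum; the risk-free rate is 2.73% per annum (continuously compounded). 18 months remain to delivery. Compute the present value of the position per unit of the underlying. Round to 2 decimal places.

Current fair forward for the remaining 18 months: F = S·e^((r − q)·T), (r − q) = 0.0273 − 0.0254 = 0.0019
F = 8448.8 · e^(0.0019 × 18/12) = 8448.8 × 1.00285407 = 8472.9135
Value of long forward = (F − K)·e^(−rT) = (8472.9135 − 8692.3) · e^(−0.0273·18/12)
= -219.3865 × 0.95987712 = -210.58
Short position value = −(long value) = 210.58

210.58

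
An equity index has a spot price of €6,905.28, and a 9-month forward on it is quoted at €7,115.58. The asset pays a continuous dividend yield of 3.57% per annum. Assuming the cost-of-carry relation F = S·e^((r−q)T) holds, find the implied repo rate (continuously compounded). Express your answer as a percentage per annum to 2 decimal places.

From F = S·e^((r−q)T): (r − q) = ln(F/S)/T
ln(7115.58/6905.28) = ln(1.030455) = 0.030000
(r − q) = 0.030000 / (9/12) = 0.040000
r = ln(F/S)/T + q = 0.040000 + 0.0357 = 0.075700
r = 7.57%

7.57%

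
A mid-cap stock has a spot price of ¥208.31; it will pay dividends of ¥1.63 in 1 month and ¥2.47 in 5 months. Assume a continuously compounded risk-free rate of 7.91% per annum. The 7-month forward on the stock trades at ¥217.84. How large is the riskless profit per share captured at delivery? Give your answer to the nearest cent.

¥3.89 per share

PV(dividends) I = 1.63·e^(−0.0791·1/12) + 2.47·e^(−0.0791·5/12) = 4.0092
Fair forward F* = (S − I)·e^(rT) = (208.31 − 4.0092)·e^0.046142 = 204.3008 × 1.047223 = 213.9485
Market ¥217.84 > fair 213.9485: forward overpriced → cash-and-carry (borrow at r, buy the stock and collect the dividends, short the forward).
Profit at T = |F_mkt − F*| = |217.84 − 213.9485| = ¥3.89 per share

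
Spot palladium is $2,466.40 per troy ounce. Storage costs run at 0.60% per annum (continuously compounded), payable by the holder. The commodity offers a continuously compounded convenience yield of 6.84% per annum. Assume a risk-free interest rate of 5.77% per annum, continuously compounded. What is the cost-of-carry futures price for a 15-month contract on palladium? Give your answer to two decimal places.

$2,451.95 per troy ounce

Net carry = r + u − y = 0.0577 + 0.0060 − 0.0684 = -0.0047
F = S·e^((r+u−y)T) = 2466.40 · e^(-0.0047 × 15/12) = 2466.40 · e^-0.00587500
= 2466.40 × 0.99414222 = $2,451.95 per troy ounce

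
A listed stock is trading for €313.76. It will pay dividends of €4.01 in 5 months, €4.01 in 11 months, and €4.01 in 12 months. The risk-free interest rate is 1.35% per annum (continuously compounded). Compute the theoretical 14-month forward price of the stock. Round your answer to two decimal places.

PV(dividends) I = 4.01·e^(−0.0135·5/12) + 4.01·e^(−0.0135·11/12) + 4.01·e^(−0.0135·12/12)
I = 3.9875 + 3.9607 + 3.9562 = 11.9044
F = (S − I)·e^(rT) = (313.76 − 11.9044) · e^(0.0135·14/12)
= 301.8556 · e^0.015750 = 301.8556 × 1.015875 = €306.65

€306.65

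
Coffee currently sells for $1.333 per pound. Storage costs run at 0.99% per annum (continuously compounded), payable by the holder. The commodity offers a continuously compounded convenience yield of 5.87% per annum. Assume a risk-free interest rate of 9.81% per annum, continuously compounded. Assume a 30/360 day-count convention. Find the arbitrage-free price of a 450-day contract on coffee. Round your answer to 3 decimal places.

$1.418 per pound

Net carry = r + u − y = 0.0981 + 0.0099 − 0.0587 = 0.0493
F = S·e^((r+u−y)T) = 1.333 · e^(0.0493 × 450/360) = 1.333 · e^0.061625
= 1.333 × 1.063563 = $1.418 per pound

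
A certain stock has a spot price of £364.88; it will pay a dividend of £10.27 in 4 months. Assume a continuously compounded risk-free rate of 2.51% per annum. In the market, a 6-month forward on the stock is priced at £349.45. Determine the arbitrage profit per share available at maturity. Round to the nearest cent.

PV(dividends) I = 10.27·e^(−0.0251·4/12) = 10.1844
Fair forward F* = (S − I)·e^(rT) = (364.88 − 10.1844)·e^0.012550 = 354.6956 × 1.012629 = 359.1751
Market £349.45 < fair 359.1751: forward underpriced → reverse cash-and-carry (short the stock, invest proceeds at r, pay the dividends, go long the forward).
Profit at T = |F_mkt − F*| = |349.45 − 359.1751| = £9.73 per share

£9.73 per share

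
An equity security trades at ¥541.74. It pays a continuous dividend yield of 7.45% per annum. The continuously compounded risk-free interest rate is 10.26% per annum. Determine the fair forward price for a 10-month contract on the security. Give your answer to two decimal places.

F = S·e^((r − q)T) = 541.74 · e^((0.1026 − 0.0745) × 10/12)
= 541.74 · e^0.023417 = 541.74 × 1.023693
F = ¥554.58

¥554.58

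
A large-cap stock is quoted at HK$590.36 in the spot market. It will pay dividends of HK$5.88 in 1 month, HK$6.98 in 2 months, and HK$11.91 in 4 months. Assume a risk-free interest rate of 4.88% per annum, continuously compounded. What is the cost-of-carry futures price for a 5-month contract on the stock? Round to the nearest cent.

HK$577.49

PV(dividends) I = 5.88·e^(−0.0488·1/12) + 6.98·e^(−0.0488·2/12) + 11.91·e^(−0.0488·4/12)
I = 5.8561 + 6.9235 + 11.7178 = 24.4974
F = (S − I)·e^(rT) = (590.36 − 24.4974) · e^(0.0488·5/12)
= 565.8626 · e^0.020333 = 565.8626 × 1.020541 = HK$577.49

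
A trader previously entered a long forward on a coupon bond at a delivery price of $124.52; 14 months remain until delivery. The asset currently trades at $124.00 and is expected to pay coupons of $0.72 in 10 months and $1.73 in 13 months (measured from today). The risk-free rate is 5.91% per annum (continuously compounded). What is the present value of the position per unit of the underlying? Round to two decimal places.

$5.47

PV(remaining coupons) I = 0.72·e^(−0.0591·10/12) + 1.73·e^(−0.0591·13/12) = 2.3081
Current forward F = (S − I)·e^(rT) = (124.00 − 2.3081)·e^(0.0591·14/12) = 121.6919 × 1.071383 = 130.3786
Value (long) = (F − K)·e^(−rT) = (130.3786 − 124.52) × 0.933373 = 5.4683
Value = $5.47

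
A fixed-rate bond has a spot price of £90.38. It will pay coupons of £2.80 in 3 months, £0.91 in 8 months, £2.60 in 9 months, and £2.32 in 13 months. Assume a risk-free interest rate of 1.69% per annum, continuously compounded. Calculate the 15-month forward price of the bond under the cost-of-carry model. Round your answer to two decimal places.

£83.59

PV(coupons) I = 2.80·e^(−0.0169·3/12) + 0.91·e^(−0.0169·8/12) + 2.60·e^(−0.0169·9/12) + 2.32·e^(−0.0169·13/12)
I = 2.7882 + 0.8998 + 2.5673 + 2.2779 = 8.5332
F = (S − I)·e^(rT) = (90.38 − 8.5332) · e^(0.0169·15/12)
= 81.8468 · e^0.021125 = 81.8468 × 1.021350 = £83.59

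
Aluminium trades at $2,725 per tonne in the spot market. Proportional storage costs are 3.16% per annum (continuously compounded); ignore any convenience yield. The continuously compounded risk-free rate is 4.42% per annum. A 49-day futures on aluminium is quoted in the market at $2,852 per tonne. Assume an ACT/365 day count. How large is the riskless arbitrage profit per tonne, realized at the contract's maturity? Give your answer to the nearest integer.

Fair futures: F* = S·e^(carry·T), with carry = (r + u) = 0.0442 + 0.0316 = 0.0758
F* = 2725 · e^(0.0758 × 49/365) = 2725 · e^0.010176 = 2725 × 1.010228 = $2752.8713
Market $2852 > fair $2752.8713: forward overpriced → cash-and-carry (buy spot, short the forward).
At maturity, profit = |F_mkt − F*| = |2852 − 2752.8713| = $99 per tonne

$99 per tonne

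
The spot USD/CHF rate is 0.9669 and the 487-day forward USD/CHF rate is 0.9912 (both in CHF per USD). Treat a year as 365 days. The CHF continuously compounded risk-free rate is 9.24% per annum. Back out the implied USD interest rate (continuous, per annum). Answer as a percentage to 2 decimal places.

F = S·e^((r_CHF − r_USD)T) ⇒ r_USD = r_CHF − ln(F/S)/T
ln(0.9912/0.9669) = 0.024821; /(487/365) = 0.018603
r_USD = 0.0924 − 0.018603 = 0.073797
r_USD = 7.38%

7.38%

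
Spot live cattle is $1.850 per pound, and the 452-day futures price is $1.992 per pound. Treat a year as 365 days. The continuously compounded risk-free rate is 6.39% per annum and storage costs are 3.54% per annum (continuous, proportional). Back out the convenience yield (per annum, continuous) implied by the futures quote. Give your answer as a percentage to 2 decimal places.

F = S·e^((r+u−y)T) ⇒ (r+u−y) = ln(F/S)/T
ln(1.992/1.850) = 0.073954; /T ⇒ 0.059719
y = r + u − ln(F/S)/T = 0.0639 + 0.0354 − 0.059719 = 0.039581
y = 3.96%

3.96%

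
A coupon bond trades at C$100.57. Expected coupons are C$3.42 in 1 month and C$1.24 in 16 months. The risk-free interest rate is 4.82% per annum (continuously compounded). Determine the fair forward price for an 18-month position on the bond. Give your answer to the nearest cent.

PV(coupons) I = 3.42·e^(−0.0482·1/12) + 1.24·e^(−0.0482·16/12)
I = 3.4063 + 1.1628 = 4.5691
F = (S − I)·e^(rT) = (100.57 − 4.5691) · e^(0.0482·18/12)
= 96.0009 · e^0.072300 = 96.0009 × 1.074978 = C$103.20

C$103.20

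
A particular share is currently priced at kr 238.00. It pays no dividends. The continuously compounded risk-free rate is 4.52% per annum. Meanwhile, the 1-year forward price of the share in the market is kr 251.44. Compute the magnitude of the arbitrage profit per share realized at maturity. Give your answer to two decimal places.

Fair forward: F* = S·e^(carry·T), with carry = r = 0.0452
F* = 238.00 · e^(0.0452 × 1) = 238.00 · e^0.045200 = 238.00 × 1.046237 = kr 249.0044
Market kr 251.44 > fair kr 249.0044: forward overpriced → cash-and-carry (buy spot, short the forward).
At maturity, profit = |F_mkt − F*| = |251.44 − 249.0044| = kr 2.44 per share

kr 2.44 per share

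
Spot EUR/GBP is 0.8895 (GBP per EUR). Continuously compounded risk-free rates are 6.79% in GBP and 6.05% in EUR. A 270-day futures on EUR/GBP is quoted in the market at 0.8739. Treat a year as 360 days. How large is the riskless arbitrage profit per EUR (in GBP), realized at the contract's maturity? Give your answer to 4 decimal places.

0.0206 per EUR (in GBP)

Fair futures: F* = S·e^(carry·T), with carry = (r_GBP − r_EUR) = 0.0679 − 0.0605 = 0.0074
F* = 0.8895 · e^(0.0074 × 270/360) = 0.8895 · e^0.005550 = 0.8895 × 1.005565 = 0.8945
Market 0.8739 < fair 0.8945: forward underpriced → reverse cash-and-carry (short spot, go long the forward).
At maturity, profit = |F_mkt − F*| = |0.8739 − 0.8945| = 0.0206 per EUR (in GBP)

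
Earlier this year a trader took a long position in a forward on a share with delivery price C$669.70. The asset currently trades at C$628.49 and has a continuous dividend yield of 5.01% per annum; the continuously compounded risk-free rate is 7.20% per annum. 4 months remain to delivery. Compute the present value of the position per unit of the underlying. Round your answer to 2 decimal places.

-C$35.74

Current fair forward for the remaining 4 months: F = S·e^((r − q)·T), (r − q) = 0.0720 − 0.0501 = 0.0219
F = 628.49 · e^(0.0219 × 4/12) = 628.49 × 1.007327 = 633.0949
Value of long forward = (F − K)·e^(−rT) = (633.0949 − 669.70) · e^(−0.0720·4/12)
= -36.6051 × 0.976286 = -35.74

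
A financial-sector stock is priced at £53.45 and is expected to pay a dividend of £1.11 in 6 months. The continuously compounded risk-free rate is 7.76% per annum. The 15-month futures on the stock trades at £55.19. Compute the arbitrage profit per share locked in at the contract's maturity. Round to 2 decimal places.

PV(dividends) I = 1.11·e^(−0.0776·6/12) = 1.0678
Fair futures F* = (S − I)·e^(rT) = (53.45 − 1.0678)·e^0.097000 = 52.3822 × 1.101860 = 57.7179
Market £55.19 < fair 57.7179: forward underpriced → reverse cash-and-carry (short the stock, invest proceeds at r, pay the dividends, go long the forward).
Profit at T = |F_mkt − F*| = |55.19 − 57.7179| = £2.53 per share

£2.53 per share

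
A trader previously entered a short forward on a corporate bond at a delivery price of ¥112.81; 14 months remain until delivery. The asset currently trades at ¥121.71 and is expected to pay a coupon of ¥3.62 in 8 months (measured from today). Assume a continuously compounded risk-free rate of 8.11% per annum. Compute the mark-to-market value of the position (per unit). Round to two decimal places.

-¥15.65

PV(remaining coupons) I = 3.62·e^(−0.0811·8/12) = 3.4295
Current forward F = (S − I)·e^(rT) = (121.71 − 3.4295)·e^(0.0811·14/12) = 118.2805 × 1.099237 = 130.0183
Value (long) = (F − K)·e^(−rT) = (130.0183 − 112.81) × 0.909722 = 15.6548
Short position value = −(long value) = -¥15.65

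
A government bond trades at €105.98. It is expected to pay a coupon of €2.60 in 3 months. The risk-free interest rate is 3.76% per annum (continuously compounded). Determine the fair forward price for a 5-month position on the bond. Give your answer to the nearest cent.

PV(coupons) I = 2.60·e^(−0.0376·3/12)
I = 2.5757
F = (S − I)·e^(rT) = (105.98 − 2.5757) · e^(0.0376·5/12)
= 103.4043 · e^0.015667 = 103.4043 × 1.015790 = €105.04

€105.04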